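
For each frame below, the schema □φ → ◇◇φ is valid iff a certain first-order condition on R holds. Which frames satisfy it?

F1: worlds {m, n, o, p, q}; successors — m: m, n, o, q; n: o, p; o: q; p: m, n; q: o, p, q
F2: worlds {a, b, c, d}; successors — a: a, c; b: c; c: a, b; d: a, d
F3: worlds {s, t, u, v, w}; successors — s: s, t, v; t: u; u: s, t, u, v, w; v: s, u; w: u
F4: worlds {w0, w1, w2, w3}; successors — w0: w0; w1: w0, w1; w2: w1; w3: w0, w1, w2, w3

This is the axiom for a generalized confluence (Geach) condition; its first-order frame correspondent is ∀x ∃w (xRw ∧ xR²w).
F1: fails — at n but no w with nRw and nR²w.
F2: fails — at b but no w with bRw and bR²w.
F3: ✓.
F4: ✓.

F3, F4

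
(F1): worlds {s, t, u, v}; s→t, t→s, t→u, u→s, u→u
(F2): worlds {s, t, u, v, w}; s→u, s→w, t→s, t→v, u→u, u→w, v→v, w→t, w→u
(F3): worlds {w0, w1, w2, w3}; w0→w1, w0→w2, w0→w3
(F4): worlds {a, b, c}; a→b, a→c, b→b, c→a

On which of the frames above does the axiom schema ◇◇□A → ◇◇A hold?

(F3)

The schema corresponds to a generalized confluence (Geach) condition: ∀x ∀y (xR²y → ∃w (yRw ∧ xR²w)).
(F1): fails — sR²s but no w with sRw and sR²w.
(F2): fails — sR²t but no w* with tRw* and sR²w*.
(F3): holds.
(F4): fails — cR²c but no w with cRw and cR²w.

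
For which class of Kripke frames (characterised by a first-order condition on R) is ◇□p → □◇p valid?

Suppose ◇□p→□◇p is valid. Take Rxy, Rxz and set V(p)={w : Ryw}. Then □p at y so ◇□p at x, so □◇p at x, so ◇p at z, giving w with Rzw and Ryw.
Conversely, on a frame with convergence the schema holds at every world under every valuation.
Frame condition: ∀x ∀y ∀z (Rxy ∧ Rxz → ∃w (Ryw ∧ Rzw)).

convergence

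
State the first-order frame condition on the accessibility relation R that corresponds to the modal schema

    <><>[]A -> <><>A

This is a Sahlqvist (Geach-type) schema ◇^2□^1A → □^0◇^2A.
First-order correspondent: forall x forall y (x R^2 y -> exists w (yRw & x R^2 w)).

forall x forall y (x R^2 y -> exists w (yRw & x R^2 w))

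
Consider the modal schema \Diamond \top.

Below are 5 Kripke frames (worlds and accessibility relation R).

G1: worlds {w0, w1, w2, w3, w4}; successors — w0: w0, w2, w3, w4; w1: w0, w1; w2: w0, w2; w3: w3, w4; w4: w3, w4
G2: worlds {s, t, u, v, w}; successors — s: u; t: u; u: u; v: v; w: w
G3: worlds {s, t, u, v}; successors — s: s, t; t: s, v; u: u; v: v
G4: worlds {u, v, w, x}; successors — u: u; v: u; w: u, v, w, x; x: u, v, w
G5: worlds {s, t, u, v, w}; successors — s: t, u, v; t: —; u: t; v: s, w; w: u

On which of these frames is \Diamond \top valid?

G1, G2, G3, G4

Frame correspondent (Sahlqvist): \forall x \exists y Rxy — i.e. seriality.
G1: satisfies the condition.
G2: satisfies the condition.
G3: satisfies the condition.
G4: satisfies the condition.
G5: fails — world t has no successor.
Valid on: G1, G2, G3, G4.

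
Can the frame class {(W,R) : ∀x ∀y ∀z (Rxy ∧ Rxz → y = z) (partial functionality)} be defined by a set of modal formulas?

Yes, by ◇r → □r

This is a Sahlqvist condition; the CD axiom ◇r → □r defines it.
Suppose ◇r→□r is valid. Take Rxy, Rxz and set V(r)={y}. Then ◇r at x, so □r at x, so r at z, i.e. z=y.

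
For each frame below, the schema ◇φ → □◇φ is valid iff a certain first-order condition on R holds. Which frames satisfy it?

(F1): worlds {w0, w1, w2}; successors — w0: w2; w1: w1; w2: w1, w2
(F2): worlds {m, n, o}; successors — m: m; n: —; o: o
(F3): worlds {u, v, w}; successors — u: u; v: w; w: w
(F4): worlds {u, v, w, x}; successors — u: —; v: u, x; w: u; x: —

(F2), (F3)

This is the axiom for the Euclidean property; its first-order frame correspondent is ∀x ∀y ∀z (Rxy ∧ Rxz → Ryz).
(F1): fails — Rw2w1 and Rw2w2 but not Rw1w2.
(F2): ✓.
(F3): ✓.
(F4): fails — Rvu and Rvu but not Ruu.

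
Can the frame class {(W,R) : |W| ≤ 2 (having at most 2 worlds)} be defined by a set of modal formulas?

Modal frame validity is preserved under disjoint unions.
Any modal formula valid on each of 3 disjoint one-world frames is valid on their disjoint union (validity is preserved under disjoint unions). Each one-world frame has |W|=1≤2, but the union has |W|=3.
Hence having at most 2 worlds is not modally definable.

No — not modally definable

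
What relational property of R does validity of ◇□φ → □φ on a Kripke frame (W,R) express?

This is frame-equivalent to ◇φ → □◇φ (substitute ¬φ for φ and contrapose).
Suppose ◇φ→□◇φ is valid. Take Rxy, Rxz and set V(φ)={y}. Then ◇φ at x, so □◇φ at x, so ◇φ at z, so some w with Rzw has φ; w=y, i.e. Rzy. By symmetry of the argument, Ryz.

the Euclidean property: ∀x ∀y ∀z (Rxy ∧ Rxz → Ryz)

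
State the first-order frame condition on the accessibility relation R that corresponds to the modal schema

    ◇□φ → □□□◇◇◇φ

∀x ∀y ∀z ((xRy ∧ xR³z) → ∃w (yRw ∧ zR³w))

This is a Sahlqvist (Geach-type) schema ◇^1□^1φ → □^3◇^3φ.
Minimal-valuation argument: fix x; take any y with xR^1y and any z with xR^3z. Set V(φ) to the set of worlds R-reachable from y in exactly 1 step. Then □^1φ holds at y, so the antecedent holds at x; validity forces ◇^3φ at z, giving a w with zR^3w and yR^1w.
First-order correspondent: ∀x ∀y ∀z ((xRy ∧ xR³z) → ∃w (yRw ∧ zR³w)).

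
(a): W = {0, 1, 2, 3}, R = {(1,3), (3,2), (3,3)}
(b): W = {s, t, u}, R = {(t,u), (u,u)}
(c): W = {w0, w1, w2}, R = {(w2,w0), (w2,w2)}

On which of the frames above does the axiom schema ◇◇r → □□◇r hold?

This is the axiom for a generalized confluence (Geach) condition; its first-order frame correspondent is ∀x ∀y ∀z ((xR²y ∧ xR²z) → ∃w (y = w ∧ zRw)).
(a): fails — 1R²2, 1R²2 but no w with 2=w and 2Rw.
(b): ✓.
(c): fails — w2R²w0, w2R²w0 but no w with w0=w and w0Rw.

(b)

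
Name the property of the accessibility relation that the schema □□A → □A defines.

density: ∀x ∀y (Rxy → ∃z (Rxz ∧ Rzy))

This schema is the C4 axiom.
It corresponds to density: ∀x ∀y (Rxy → ∃z (Rxz ∧ Rzy)).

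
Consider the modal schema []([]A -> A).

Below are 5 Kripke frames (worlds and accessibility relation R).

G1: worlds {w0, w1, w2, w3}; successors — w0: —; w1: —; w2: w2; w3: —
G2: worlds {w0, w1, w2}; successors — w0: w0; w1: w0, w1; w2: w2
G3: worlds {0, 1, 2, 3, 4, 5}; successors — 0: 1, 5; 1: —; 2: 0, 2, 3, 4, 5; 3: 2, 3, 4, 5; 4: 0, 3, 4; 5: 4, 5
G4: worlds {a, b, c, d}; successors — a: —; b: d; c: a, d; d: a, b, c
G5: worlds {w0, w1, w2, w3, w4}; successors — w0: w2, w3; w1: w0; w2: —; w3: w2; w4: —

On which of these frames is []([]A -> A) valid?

G1, G2

This is the axiom for shift-reflexivity; its first-order frame correspondent is forall x forall y (Rxy -> Ryy).
G1: satisfies the condition.
G2: satisfies the condition.
G3: fails — R01 but not R11.
G4: fails — Rcd but not Rdd.
G5: fails — Rw0w2 but not Rw2w2.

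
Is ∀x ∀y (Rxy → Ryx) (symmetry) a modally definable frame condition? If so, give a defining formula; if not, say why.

Yes: it is symmetry, defined by the B schema r → □◇r.
Suppose r→□◇r is valid. Take Rxy and set V(r)={x}. Then r at x, so □◇r at x, so ◇r at y, so some z with Ryz has r; z=x, i.e. Ryx.

Definable; r → □◇r defines it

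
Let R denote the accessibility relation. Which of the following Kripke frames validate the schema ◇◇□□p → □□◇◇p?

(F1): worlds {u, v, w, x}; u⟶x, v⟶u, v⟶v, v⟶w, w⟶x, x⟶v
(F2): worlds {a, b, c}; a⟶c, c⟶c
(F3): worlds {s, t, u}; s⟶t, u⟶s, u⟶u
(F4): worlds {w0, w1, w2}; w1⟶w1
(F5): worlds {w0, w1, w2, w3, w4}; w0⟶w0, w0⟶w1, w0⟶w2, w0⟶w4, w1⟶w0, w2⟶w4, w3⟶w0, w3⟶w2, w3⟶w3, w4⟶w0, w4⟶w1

Frame correspondent (Sahlqvist): ∀x ∀y ∀z ((xR²y ∧ xR²z) → ∃w (yR²w ∧ zR²w)) — i.e. a generalized confluence (Geach) condition.
(F1): holds.
(F2): holds.
(F3): fails — uR²s, uR²s but no w with sR²w and sR²w.
(F4): holds.
(F5): holds.
Valid on: (F1), (F2), (F4), (F5).

(F1), (F2), (F4), (F5)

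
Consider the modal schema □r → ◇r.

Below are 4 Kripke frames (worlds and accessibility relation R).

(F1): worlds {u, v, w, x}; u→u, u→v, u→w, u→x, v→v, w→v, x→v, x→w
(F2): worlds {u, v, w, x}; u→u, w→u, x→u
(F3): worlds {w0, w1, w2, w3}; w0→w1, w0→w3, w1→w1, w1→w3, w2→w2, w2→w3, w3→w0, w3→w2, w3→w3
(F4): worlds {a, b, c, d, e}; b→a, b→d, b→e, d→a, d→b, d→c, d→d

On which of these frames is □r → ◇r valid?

(F1), (F3)

Frame correspondent (Sahlqvist): ∀x ∃y Rxy — i.e. seriality.
(F1): ✓.
(F2): fails — world v has no successor.
(F3): ✓.
(F4): fails — world a has no successor.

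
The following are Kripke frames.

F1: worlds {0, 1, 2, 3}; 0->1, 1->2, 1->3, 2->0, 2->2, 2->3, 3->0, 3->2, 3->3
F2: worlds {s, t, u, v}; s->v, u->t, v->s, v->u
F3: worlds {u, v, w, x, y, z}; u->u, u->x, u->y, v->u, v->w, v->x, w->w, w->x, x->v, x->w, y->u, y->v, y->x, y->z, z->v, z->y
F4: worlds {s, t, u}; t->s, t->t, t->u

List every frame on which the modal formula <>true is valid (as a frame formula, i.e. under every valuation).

F1, F3

The schema corresponds to seriality: forall x exists y Rxy.
F1: condition met.
F2: fails — world t has no successor.
F3: condition met.
F4: fails — world s has no successor.
Valid on: F1, F3.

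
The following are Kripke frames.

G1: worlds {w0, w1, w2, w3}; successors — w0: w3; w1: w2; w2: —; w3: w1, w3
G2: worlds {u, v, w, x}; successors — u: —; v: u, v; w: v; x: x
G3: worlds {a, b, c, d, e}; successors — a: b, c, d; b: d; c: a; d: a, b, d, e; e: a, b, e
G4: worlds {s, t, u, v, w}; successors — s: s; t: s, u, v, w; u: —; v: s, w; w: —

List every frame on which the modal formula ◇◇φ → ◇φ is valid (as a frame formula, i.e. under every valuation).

G4

Frame correspondent (Sahlqvist): ∀x ∀y ∀z (Rxy ∧ Ryz → Rxz) — i.e. transitivity.
G1: fails — Rw3w1 and Rw1w2 but not Rw3w2.
G2: fails — Rwv and Rvu but not Rwu.
G3: fails — Reb and Rbd but not Red.
G4: holds.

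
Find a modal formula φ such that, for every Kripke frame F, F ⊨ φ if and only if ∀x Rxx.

□s → s

The condition is reflexivity. The T schema □s → s defines it.
Suppose □s→s is valid. At any x set V(s)={w : Rxw}. Then □s holds at x, so s holds at x, i.e. Rxx.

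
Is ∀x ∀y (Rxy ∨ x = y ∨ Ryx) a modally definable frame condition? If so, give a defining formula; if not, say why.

If a class were modally definable it would be closed under disjoint unions (Goldblatt–Thomason).
Take 2 disjoint single-world reflexive frames: each is trivially connected, but their disjoint union has 2 worlds with no edge between distinct components, so it is not connected.
So the class is not modally definable.

No — not modally definable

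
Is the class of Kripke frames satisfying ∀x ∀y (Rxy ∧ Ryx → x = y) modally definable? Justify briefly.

If a class were modally definable it would be closed under surjective bounded morphisms (Goldblatt–Thomason).
The 4-cycle (worlds a,b,c,d with a→b→c→d→a) is antisymmetric. Sending even-indexed worlds to • and odd-indexed worlds to ∘ is a surjective bounded morphism onto the two-world frame with •↔∘, which is not antisymmetric.
So no modal formula (or set of formulas) defines exactly the antisymmetric frames.

Not modally definable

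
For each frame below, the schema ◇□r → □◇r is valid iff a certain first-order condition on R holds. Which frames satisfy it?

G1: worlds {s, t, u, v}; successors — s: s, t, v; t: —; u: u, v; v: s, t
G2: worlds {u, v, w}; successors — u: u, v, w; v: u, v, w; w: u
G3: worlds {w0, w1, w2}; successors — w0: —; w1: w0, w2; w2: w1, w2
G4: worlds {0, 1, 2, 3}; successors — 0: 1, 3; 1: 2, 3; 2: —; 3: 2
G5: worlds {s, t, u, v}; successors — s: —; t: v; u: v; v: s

Frame correspondent (Sahlqvist): ∀x ∀y ∀z (Rxy ∧ Rxz → ∃w (Ryw ∧ Rzw)) — i.e. convergence.
G1: fails — Rsv and Rst but v and t have no common successor.
G2: satisfies the condition.
G3: fails — Rw1w2 and Rw1w0 but w2 and w0 have no common successor.
G4: fails — R12 and R12 but 2 and 2 have no common successor.
G5: fails — Rvs and Rvs but s and s have no common successor.

G2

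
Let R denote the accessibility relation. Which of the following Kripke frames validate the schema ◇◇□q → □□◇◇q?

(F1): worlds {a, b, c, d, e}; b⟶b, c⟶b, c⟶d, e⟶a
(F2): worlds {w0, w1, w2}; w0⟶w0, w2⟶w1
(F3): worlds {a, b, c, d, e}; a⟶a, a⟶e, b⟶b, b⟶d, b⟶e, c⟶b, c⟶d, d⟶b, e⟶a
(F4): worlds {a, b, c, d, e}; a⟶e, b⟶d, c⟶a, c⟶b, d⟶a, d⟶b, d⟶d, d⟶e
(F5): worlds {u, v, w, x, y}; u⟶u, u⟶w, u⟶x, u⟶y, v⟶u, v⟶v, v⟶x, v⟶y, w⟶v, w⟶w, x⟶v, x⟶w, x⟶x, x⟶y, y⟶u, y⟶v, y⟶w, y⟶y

(F1), (F2), (F5)

The schema corresponds to a generalized confluence (Geach) condition: ∀x ∀y ∀z ((xR²y ∧ xR²z) → ∃w (yRw ∧ zR²w)).
(F1): ✓.
(F2): ✓.
(F3): fails — bR²d, bR²a but no w with dRw and aR²w.
(F4): fails — bR²a, bR²a but no w with aRw and aR²w.
(F5): ✓.
Valid on: (F1), (F2), (F5).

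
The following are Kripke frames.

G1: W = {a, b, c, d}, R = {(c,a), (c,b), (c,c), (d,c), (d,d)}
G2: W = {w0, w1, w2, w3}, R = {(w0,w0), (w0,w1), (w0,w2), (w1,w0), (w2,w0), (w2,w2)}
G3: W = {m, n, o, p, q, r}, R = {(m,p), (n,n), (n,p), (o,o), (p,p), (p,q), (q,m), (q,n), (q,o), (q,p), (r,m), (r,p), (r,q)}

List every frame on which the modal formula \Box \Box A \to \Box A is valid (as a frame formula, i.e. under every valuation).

G1, G2

The schema corresponds to density: \forall x \forall y (Rxy \to \exists z (Rxz \wedge Rzy)).
G1: holds.
G2: holds.
G3: fails — Rqm but no z with Rqz and Rzm.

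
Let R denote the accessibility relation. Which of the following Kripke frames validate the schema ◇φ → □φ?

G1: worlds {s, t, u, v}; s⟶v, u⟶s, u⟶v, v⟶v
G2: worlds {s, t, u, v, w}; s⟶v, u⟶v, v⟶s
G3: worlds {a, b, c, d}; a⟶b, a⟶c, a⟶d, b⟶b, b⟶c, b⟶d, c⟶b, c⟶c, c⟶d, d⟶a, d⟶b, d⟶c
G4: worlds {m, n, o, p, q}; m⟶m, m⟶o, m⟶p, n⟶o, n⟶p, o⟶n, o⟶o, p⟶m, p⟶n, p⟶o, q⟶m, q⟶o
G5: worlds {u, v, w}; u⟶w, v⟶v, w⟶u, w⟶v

This is the axiom for partial functionality; its first-order frame correspondent is ∀x ∀y ∀z (Rxy ∧ Rxz → y = z).
G1: fails — u sees both s and v.
G2: ✓.
G3: fails — a sees both b and c.
G4: fails — m sees both m and o.
G5: fails — w sees both u and v.

G2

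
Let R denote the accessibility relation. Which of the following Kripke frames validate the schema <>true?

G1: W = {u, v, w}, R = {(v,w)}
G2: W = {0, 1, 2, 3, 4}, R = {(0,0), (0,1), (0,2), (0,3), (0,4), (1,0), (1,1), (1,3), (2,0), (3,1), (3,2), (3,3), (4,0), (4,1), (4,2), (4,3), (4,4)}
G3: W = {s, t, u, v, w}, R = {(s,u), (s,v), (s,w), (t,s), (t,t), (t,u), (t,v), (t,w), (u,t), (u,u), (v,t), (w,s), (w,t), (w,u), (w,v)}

The schema corresponds to seriality: forall x exists y Rxy.
G1: fails — world u has no successor.
G2: ✓.
G3: ✓.

G2, G3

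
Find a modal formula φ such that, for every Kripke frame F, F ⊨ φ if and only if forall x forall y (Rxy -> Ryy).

□(□s → s)

This is shift-reflexivity; the standard corresponding axiom is T□: □(□s → s).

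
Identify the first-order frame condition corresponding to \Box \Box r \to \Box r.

Suppose □□r→□r is valid. Take Rxy and set V(r)={w : xR²w}. Then □□r at x, so □r at x, so r at y, i.e. ∃z(Rxz∧Rzy).
Conversely, on a frame with density the schema holds at every world under every valuation.
Frame condition: \forall x \forall y (Rxy \to \exists z (Rxz \wedge Rzy)).

density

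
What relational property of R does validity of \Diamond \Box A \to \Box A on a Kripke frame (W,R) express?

the Euclidean property: \forall x \forall y \forall z (Rxy \wedge Rxz \to Ryz)

Replacing A by ¬A and contraposing gives the equivalent schema ◇A → □◇A.
Suppose ◇A→□◇A is valid. Take Rxy, Rxz and set V(A)={y}. Then ◇A at x, so □◇A at x, so ◇A at z, so some w with Rzw has A; w=y, i.e. Rzy. By symmetry of the argument, Ryz.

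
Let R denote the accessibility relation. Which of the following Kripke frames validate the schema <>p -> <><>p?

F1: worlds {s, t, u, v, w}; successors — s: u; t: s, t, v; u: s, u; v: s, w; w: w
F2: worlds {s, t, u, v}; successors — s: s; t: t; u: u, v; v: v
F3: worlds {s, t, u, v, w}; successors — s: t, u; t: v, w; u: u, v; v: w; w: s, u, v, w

F2

The schema corresponds to a generalized confluence (Geach) condition: forall x forall y (xRy -> exists w (y = w & x R^2 w)).
F1: fails — vRs but no w* with s=w* and vR²w*.
F2: ✓.
F3: fails — sRt but no w* with t=w* and sR²w*.
Valid on: F2.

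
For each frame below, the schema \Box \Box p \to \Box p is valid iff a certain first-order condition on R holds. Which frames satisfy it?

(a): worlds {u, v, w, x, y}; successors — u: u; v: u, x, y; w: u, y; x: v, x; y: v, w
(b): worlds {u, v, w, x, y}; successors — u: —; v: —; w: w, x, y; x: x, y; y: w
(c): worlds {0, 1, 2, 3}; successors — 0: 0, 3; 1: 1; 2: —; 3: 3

Frame correspondent (Sahlqvist): \forall x \forall y (Rxy \to \exists z (Rxz \wedge Rzy)) — i.e. density.
(a): fails — Ryw but no z with Ryz and Rzw.
(b): satisfies the condition.
(c): satisfies the condition.

(b), (c)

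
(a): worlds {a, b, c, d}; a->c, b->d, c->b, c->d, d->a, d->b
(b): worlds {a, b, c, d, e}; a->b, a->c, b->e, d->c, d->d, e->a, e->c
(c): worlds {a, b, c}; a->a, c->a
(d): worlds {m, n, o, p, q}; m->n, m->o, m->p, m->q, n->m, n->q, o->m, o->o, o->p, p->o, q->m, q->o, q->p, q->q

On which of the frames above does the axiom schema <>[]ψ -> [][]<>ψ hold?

(c)

The schema corresponds to a generalized confluence (Geach) condition: forall x forall y forall z ((xRy & x R^2 z) -> exists w (yRw & zRw)).
(a): fails — bRd, bR²a but no w with dRw and aRw.
(b): fails — aRb, aR²e but no w with bRw and eRw.
(c): condition met.
(d): fails — mRn, mR²p but no w with nRw and pRw.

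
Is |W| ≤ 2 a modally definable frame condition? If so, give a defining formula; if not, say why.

Any modally definable frame class is closed under disjoint unions.
Any modal formula valid on each of 3 disjoint one-world frames is valid on their disjoint union (validity is preserved under disjoint unions). Each one-world frame has |W|=1≤2, but the union has |W|=3.
Hence having at most 2 worlds is not modally definable.

No — not modally definable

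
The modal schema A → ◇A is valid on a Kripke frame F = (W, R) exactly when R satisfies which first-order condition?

reflexivity

This is frame-equivalent to □A → A (substitute ¬A for A and contrapose).
Suppose □A→A is valid. At any x set V(A)={w : Rxw}. Then □A holds at x, so A holds at x, i.e. Rxx.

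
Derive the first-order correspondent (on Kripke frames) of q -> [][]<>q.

This is a Sahlqvist (Geach-type) schema ◇^0□^0q → □^2◇^1q.
Minimal-valuation argument: fix x; take any y with xR^0y and any z with xR^2z. Set V(q) to the set of worlds R-reachable from y in exactly 0 steps. Then □^0q holds at y, so the antecedent holds at x; validity forces ◇^1q at z, giving a w with zR^1w and yR^0w.
First-order correspondent: forall x forall z (x R^2 z -> exists w (x = w & zRw)).

forall x forall z (x R^2 z -> exists w (x = w & zRw))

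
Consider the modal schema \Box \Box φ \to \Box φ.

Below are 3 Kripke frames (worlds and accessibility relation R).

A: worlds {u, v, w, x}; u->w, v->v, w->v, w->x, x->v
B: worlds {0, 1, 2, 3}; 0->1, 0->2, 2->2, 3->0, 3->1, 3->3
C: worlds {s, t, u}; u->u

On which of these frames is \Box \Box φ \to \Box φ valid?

Frame correspondent (Sahlqvist): \forall x \forall y (Rxy \to \exists z (Rxz \wedge Rzy)) — i.e. density.
A: fails — Ruw but no z with Ruz and Rzw.
B: fails — R01 but no z with R0z and Rz1.
C: satisfies the condition.
Valid on: C.

C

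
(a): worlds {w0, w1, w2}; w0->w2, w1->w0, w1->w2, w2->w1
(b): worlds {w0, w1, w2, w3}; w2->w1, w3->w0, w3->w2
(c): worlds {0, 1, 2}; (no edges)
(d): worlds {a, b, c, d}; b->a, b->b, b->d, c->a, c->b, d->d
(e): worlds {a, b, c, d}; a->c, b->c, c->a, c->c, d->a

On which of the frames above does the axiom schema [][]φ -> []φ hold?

(c), (d)

Frame correspondent (Sahlqvist): forall x forall y (Rxy -> exists z (Rxz & Rzy)) — i.e. density.
(a): fails — Rw0w2 but no z with Rw0z and Rzw2.
(b): fails — Rw3w2 but no z with Rw3z and Rzw2.
(c): satisfies the condition.
(d): satisfies the condition.
(e): fails — Rda but no z with Rdz and Rza.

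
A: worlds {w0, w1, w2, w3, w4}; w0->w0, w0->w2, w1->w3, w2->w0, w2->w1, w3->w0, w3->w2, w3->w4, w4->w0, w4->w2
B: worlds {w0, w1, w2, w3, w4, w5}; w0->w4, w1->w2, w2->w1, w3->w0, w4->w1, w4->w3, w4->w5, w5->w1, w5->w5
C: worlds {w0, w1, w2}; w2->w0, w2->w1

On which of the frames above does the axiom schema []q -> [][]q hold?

C

This is the axiom for transitivity; its first-order frame correspondent is forall x forall y forall z (Rxy & Ryz -> Rxz).
A: fails — Rw3w2 and Rw2w1 but not Rw3w1.
B: fails — Rw1w2 and Rw2w1 but not Rw1w1.
C: holds.
Valid on: C.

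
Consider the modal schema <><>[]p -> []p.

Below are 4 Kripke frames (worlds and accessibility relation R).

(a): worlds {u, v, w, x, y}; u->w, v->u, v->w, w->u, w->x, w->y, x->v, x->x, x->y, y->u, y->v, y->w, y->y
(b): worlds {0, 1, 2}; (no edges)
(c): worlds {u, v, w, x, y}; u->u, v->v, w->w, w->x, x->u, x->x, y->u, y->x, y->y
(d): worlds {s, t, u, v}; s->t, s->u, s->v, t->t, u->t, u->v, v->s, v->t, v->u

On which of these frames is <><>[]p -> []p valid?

This is the axiom for a generalized confluence (Geach) condition; its first-order frame correspondent is forall x forall y forall z ((x R^2 y & xRz) -> exists w (yRw & z = w)).
(a): fails — uR²x, uRw but no t with xRt and w=t.
(b): holds.
(c): fails — wR²u, wRw but no t with uRt and w=t.
(d): fails — sR²t, sRu but no w with tRw and u=w.
Valid on: (b).

(b)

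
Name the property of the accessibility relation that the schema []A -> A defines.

Suppose □A→A is valid. At any x set V(A)={w : Rxw}. Then □A holds at x, so A holds at x, i.e. Rxx.
The converse is a direct semantic check.
Frame condition: forall x Rxx.

reflexivity: forall x Rxx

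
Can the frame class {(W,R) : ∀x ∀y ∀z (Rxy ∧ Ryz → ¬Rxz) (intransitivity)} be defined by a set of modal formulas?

If a class were modally definable it would be closed under surjective bounded morphisms (Goldblatt–Thomason).
The 7-cycle (worlds w0,w1,w2,w3,w4,w5,w6 with w0→w1→w2→w3→w4→w5→w6→w0) is intransitive. Mapping every world to a single reflexive point • is a surjective bounded morphism; the reflexive point is not intransitive (R••∧R•• but R••).
So no modal formula (or set of formulas) defines exactly the intransitive frames.

No — not modally definable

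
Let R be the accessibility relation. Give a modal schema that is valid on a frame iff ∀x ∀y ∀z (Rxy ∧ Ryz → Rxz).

This is transitivity; the standard corresponding axiom is 4: □s → □□s.
Suppose □s→□□s is valid. Take Rxy, Ryz and set V(s)={w : Rxw}. Then □s at x, so □□s at x, so □s at y, so s at z, i.e. Rxz.

□s → □□s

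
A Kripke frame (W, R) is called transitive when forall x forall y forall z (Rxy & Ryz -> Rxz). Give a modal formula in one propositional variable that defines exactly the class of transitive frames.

□r → □□r

The condition is transitivity. The 4 schema □r → □□r defines it.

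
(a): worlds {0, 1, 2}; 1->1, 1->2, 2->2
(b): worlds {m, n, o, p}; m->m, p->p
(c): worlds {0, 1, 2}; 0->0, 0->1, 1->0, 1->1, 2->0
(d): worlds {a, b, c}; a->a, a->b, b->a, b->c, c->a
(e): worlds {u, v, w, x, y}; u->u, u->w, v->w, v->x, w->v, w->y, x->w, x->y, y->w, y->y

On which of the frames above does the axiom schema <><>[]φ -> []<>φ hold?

This is the axiom for a generalized confluence (Geach) condition; its first-order frame correspondent is forall x forall y forall z ((x R^2 y & xRz) -> exists w (yRw & zRw)).
(a): satisfies the condition.
(b): satisfies the condition.
(c): satisfies the condition.
(d): satisfies the condition.
(e): fails — uR²u, uRw but no t with uRt and wRt.

(a), (b), (c), (d)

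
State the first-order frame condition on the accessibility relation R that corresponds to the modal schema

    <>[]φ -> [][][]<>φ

forall x forall y forall z ((xRy & x R^3 z) -> exists w (yRw & zRw))

This is a Sahlqvist (Geach-type) schema ◇^1□^1φ → □^3◇^1φ.
Minimal-valuation argument: fix x; take any y with xR^1y and any z with xR^3z. Set V(φ) to the set of worlds R-reachable from y in exactly 1 step. Then □^1φ holds at y, so the antecedent holds at x; validity forces ◇^1φ at z, giving a w with zR^1w and yR^1w.
First-order correspondent: forall x forall y forall z ((xRy & x R^3 z) -> exists w (yRw & zRw)).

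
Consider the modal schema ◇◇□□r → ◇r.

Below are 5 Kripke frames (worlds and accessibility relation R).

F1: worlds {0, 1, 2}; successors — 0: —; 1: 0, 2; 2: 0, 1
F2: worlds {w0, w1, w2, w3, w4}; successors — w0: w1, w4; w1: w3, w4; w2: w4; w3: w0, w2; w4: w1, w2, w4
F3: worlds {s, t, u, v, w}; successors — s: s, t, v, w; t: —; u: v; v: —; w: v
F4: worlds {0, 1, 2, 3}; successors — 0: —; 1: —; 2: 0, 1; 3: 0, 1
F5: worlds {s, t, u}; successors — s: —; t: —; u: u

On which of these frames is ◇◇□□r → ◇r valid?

The schema corresponds to a generalized confluence (Geach) condition: ∀x ∀y (xR²y → ∃w (yR²w ∧ xRw)).
F1: fails — 1R²0 but no w with 0R²w and 1Rw.
F2: condition met.
F3: fails — sR²t but no w* with tR²w* and sRw*.
F4: condition met.
F5: condition met.

F2, F4, F5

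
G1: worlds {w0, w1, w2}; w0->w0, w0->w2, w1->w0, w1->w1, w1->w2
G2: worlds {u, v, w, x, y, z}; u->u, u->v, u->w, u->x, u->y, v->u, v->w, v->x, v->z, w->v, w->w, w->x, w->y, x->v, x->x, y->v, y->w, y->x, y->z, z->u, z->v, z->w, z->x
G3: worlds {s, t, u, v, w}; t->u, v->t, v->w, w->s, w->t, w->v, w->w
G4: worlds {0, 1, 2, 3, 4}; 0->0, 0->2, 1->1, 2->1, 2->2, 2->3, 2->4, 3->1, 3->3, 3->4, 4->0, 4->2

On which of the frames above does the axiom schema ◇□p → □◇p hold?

G2

Frame correspondent (Sahlqvist): ∀x ∀y ∀z (Rxy ∧ Rxz → ∃w (Ryw ∧ Rzw)) — i.e. convergence.
G1: fails — Rw0w2 and Rw0w2 but w2 and w2 have no common successor.
G2: ✓.
G3: fails — Rtu and Rtu but u and u have no common successor.
G4: fails — R23 and R24 but 3 and 4 have no common successor.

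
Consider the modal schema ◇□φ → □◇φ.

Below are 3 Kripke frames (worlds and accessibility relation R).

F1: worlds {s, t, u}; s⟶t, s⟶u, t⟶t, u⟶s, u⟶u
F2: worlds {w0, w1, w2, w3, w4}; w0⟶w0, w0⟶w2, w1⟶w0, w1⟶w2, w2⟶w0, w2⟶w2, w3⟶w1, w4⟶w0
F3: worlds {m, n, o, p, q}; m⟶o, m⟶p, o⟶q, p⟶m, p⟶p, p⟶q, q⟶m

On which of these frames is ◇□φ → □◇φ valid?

F2

Frame correspondent (Sahlqvist): ∀x ∀y ∀z (Rxy ∧ Rxz → ∃w (Ryw ∧ Rzw)) — i.e. convergence.
F1: fails — Rsu and Rst but u and t have no common successor.
F2: ✓.
F3: fails — Rpm and Rpq but m and q have no common successor.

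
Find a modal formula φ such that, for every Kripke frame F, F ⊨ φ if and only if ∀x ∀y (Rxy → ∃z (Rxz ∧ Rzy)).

This is density; the standard corresponding axiom is C4: □□q → □q.
Suppose □□q→□q is valid. Take Rxy and set V(q)={w : xR²w}. Then □□q at x, so □q at x, so q at y, i.e. ∃z(Rxz∧Rzy).

□□q → □q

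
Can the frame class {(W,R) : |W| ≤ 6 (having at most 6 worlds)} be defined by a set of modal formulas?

If a class were modally definable it would be closed under disjoint unions (Goldblatt–Thomason).
Any modal formula valid on each of 7 disjoint one-world frames is valid on their disjoint union (validity is preserved under disjoint unions). Each one-world frame has |W|=1≤6, but the union has |W|=7.
So the class is not modally definable.

Not modally definable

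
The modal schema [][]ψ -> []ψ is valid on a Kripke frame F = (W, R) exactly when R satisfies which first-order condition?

Suppose □□ψ→□ψ is valid. Take Rxy and set V(ψ)={w : xR²w}. Then □□ψ at x, so □ψ at x, so ψ at y, i.e. ∃z(Rxz∧Rzy).

Density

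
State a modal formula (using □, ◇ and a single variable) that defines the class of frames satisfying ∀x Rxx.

□s → s

A defining formula is □s → s (the T axiom).
Suppose □s→s is valid. At any x set V(s)={w : Rxw}. Then □s holds at x, so s holds at x, i.e. Rxx.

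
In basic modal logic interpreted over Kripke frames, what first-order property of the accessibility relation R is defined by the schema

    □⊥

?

□⊥ is valid iff no world has any successor (otherwise □⊥ fails at any world with one).

emptiness of R: ∀x ∀y ¬Rxy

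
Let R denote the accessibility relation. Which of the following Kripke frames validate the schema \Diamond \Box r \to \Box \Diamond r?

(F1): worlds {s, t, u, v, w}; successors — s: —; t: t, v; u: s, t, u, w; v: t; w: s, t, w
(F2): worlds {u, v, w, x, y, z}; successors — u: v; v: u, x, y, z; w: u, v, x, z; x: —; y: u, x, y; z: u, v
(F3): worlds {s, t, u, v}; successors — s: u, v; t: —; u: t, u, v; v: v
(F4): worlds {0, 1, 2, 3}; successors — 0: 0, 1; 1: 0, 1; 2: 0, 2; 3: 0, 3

(F4)

This is the axiom for convergence; its first-order frame correspondent is \forall x \forall y \forall z (Rxy \wedge Rxz \to \exists w (Ryw \wedge Rzw)).
(F1): fails — Ruw and Rus but w and s have no common successor.
(F2): fails — Rvz and Rvx but z and x have no common successor.
(F3): fails — Ruv and Rut but v and t have no common successor.
(F4): satisfies the condition.
Valid on: (F4).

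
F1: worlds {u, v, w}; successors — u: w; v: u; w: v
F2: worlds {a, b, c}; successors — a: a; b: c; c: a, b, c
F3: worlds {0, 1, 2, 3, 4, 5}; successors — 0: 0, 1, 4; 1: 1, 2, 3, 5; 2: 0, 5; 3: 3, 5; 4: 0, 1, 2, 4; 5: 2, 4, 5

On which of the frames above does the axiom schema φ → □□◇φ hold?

F1

This is the axiom for a generalized confluence (Geach) condition; its first-order frame correspondent is ∀x ∀z (xR²z → ∃w (x = w ∧ zRw)).
F1: condition met.
F2: fails — bR²a but no w with b=w and aRw.
F3: fails — 0R²1 but no w with 0=w and 1Rw.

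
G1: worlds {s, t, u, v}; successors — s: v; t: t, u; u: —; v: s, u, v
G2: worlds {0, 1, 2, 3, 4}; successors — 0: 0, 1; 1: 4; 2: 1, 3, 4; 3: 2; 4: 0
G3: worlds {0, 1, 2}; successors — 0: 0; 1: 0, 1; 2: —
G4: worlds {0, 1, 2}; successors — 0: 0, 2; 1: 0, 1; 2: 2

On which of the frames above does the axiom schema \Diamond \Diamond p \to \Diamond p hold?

G3

The schema corresponds to transitivity: \forall x \forall y \forall z (Rxy \wedge Ryz \to Rxz).
G1: fails — Rsv and Rvu but not Rsu.
G2: fails — R32 and R23 but not R33.
G3: satisfies the condition.
G4: fails — R10 and R02 but not R12.
Valid on: G3.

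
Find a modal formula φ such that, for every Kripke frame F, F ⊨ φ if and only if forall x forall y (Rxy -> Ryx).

The condition is symmetry. The B schema r → □◇r defines it.
Suppose r→□◇r is valid. Take Rxy and set V(r)={x}. Then r at x, so □◇r at x, so ◇r at y, so some z with Ryz has r; z=x, i.e. Ryx.

r → □◇r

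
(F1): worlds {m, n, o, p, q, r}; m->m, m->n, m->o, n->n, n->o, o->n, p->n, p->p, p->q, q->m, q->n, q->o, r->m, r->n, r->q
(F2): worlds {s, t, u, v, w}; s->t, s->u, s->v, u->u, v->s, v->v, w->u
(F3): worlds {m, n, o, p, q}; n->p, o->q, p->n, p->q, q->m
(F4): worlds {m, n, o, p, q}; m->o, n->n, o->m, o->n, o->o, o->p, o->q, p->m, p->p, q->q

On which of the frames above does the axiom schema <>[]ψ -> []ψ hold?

Frame correspondent (Sahlqvist): forall x forall y forall z (Rxy & Rxz -> Ryz) — i.e. the Euclidean property.
(F1): fails — Rmo and Rmo but not Roo.
(F2): fails — Rsv and Rsu but not Rvu.
(F3): fails — Rnp and Rnp but not Rpp.
(F4): fails — Rom and Rom but not Rmm.

none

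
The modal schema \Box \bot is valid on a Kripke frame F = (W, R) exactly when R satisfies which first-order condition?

Emptiness of R

□⊥ is valid iff no world has any successor (otherwise □⊥ fails at any world with one).
Conversely, any frame satisfying \forall x \forall y \neg Rxy validates the schema.
So the correspondent is emptiness of R.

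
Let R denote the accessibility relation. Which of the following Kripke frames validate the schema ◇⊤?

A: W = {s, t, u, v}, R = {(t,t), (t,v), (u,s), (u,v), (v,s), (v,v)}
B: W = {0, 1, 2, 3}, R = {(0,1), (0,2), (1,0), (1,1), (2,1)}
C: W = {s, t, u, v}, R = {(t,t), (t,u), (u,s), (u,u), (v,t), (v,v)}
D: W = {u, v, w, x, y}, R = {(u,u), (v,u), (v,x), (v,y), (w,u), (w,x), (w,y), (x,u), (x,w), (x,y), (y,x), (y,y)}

This is the axiom for seriality; its first-order frame correspondent is ∀x ∃y Rxy.
A: fails — world s has no successor.
B: fails — world 3 has no successor.
C: fails — world s has no successor.
D: satisfies the condition.
Valid on: D.

D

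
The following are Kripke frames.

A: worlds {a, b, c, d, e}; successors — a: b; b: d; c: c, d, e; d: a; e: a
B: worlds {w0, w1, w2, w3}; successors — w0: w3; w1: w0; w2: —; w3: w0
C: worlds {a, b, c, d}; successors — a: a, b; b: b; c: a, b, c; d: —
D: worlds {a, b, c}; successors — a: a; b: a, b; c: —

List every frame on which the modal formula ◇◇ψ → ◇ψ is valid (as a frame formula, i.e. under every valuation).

Frame correspondent (Sahlqvist): ∀x ∀y ∀z (Rxy ∧ Ryz → Rxz) — i.e. transitivity.
A: fails — Rcd and Rda but not Rca.
B: fails — Rw1w0 and Rw0w3 but not Rw1w3.
C: condition met.
D: condition met.

C, D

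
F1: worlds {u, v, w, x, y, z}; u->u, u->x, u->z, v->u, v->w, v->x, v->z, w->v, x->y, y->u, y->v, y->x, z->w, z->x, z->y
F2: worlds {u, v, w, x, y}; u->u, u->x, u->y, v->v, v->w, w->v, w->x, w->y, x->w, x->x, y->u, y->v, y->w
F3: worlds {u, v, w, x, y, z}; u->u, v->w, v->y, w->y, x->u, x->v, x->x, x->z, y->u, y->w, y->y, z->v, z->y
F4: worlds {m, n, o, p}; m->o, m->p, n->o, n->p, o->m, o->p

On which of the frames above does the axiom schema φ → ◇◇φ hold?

The schema corresponds to a generalized confluence (Geach) condition: ∀x ∃w (x = w ∧ xR²w).
F1: fails — at z but no t with z=t and zR²t.
F2: satisfies the condition.
F3: fails — at v but no t with v=t and vR²t.
F4: fails — at n but no w with n=w and nR²w.

F2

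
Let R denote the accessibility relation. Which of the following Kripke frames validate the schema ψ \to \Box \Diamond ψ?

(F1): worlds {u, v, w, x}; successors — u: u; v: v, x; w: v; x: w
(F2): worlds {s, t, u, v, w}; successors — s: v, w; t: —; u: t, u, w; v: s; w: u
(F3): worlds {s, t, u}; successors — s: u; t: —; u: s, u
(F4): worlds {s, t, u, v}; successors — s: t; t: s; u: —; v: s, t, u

(F3)

The schema corresponds to symmetry: \forall x \forall y (Rxy \to Ryx).
(F1): fails — Rxw but not Rwx.
(F2): fails — Rut but not Rtu.
(F3): satisfies the condition.
(F4): fails — Rvt but not Rtv.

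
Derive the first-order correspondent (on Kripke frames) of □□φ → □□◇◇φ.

This is a Sahlqvist (Geach-type) schema ◇^0□^2φ → □^2◇^2φ.
First-order correspondent: ∀x ∀z (xR²z → ∃w (xR²w ∧ zR²w)).

∀x ∀z (xR²z → ∃w (xR²w ∧ zR²w))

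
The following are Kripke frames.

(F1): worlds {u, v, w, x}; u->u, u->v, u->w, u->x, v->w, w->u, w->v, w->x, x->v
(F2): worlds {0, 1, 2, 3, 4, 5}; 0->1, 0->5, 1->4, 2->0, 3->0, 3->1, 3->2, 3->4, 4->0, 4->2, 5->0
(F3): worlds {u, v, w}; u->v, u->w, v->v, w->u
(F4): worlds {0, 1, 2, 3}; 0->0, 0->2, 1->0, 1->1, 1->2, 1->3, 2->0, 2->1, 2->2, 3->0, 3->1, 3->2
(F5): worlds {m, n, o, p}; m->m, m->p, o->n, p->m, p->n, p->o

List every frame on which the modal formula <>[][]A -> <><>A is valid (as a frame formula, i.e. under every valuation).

The schema corresponds to a generalized confluence (Geach) condition: forall x forall y (xRy -> exists w (y R^2 w & x R^2 w)).
(F1): fails — xRv but no t with vR²t and xR²t.
(F2): fails — 0R5 but no w with 5R²w and 0R²w.
(F3): condition met.
(F4): condition met.
(F5): fails — oRn but no w with nR²w and oR²w.

(F3), (F4)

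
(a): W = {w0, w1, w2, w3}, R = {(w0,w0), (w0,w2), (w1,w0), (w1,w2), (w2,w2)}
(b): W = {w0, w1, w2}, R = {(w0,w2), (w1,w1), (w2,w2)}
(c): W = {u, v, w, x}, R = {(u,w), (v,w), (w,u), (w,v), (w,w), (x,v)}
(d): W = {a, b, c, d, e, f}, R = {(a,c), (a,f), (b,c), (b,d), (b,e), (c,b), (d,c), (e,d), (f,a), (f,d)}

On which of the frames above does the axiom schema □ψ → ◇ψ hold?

The schema corresponds to seriality: ∀x ∃y Rxy.
(a): fails — world w3 has no successor.
(b): satisfies the condition.
(c): satisfies the condition.
(d): satisfies the condition.
Valid on: (b), (c), (d).

(b), (c), (d)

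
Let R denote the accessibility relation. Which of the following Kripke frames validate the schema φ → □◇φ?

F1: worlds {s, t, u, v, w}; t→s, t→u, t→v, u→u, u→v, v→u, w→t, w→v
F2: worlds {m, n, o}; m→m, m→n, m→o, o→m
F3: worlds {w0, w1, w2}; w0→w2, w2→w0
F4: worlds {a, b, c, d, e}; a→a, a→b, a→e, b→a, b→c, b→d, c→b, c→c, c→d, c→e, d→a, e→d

The schema corresponds to symmetry: ∀x ∀y (Rxy → Ryx).
F1: fails — Rwt but not Rtw.
F2: fails — Rmn but not Rnm.
F3: condition met.
F4: fails — Rcd but not Rdc.
Valid on: F3.

F3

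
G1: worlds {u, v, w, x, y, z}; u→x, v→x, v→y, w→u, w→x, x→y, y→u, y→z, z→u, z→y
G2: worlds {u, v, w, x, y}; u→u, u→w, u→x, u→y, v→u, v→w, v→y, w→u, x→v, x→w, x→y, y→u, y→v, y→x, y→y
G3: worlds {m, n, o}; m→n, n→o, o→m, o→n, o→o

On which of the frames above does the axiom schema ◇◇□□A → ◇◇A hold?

G2, G3

The schema corresponds to a generalized confluence (Geach) condition: ∀x ∀y (xR²y → ∃w (yR²w ∧ xR²w)).
G1: fails — wR²x but no t with xR²t and wR²t.
G2: ✓.
G3: ✓.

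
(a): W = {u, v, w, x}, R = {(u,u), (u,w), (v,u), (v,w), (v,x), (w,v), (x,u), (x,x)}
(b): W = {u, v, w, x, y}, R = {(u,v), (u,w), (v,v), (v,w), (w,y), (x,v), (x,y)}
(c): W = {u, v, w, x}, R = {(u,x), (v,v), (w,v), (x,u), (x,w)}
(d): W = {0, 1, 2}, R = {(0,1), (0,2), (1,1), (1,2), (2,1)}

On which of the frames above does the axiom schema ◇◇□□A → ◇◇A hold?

(a), (d)

The schema corresponds to a generalized confluence (Geach) condition: ∀x ∀y (xR²y → ∃w (yR²w ∧ xR²w)).
(a): ✓.
(b): fails — uR²w but no t with wR²t and uR²t.
(c): fails — uR²w but no t with wR²t and uR²t.
(d): ✓.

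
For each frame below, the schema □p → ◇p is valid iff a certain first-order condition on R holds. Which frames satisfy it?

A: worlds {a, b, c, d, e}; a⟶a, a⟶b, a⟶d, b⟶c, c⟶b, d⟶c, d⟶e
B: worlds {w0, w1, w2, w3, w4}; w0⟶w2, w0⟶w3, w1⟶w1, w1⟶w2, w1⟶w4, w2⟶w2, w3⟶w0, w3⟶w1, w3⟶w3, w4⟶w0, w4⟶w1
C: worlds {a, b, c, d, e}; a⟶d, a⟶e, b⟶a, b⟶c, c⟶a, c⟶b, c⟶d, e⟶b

Frame correspondent (Sahlqvist): ∀x ∃y Rxy — i.e. seriality.
A: fails — world e has no successor.
B: satisfies the condition.
C: fails — world d has no successor.
Valid on: B.

B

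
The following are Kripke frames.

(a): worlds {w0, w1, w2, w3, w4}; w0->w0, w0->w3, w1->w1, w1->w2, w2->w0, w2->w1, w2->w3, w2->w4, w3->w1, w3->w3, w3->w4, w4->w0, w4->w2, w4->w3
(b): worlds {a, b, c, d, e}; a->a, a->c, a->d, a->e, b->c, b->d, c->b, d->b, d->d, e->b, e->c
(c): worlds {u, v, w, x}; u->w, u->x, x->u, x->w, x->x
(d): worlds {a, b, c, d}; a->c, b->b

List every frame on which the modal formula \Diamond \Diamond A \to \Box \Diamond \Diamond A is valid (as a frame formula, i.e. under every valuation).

(d)

The schema corresponds to a generalized confluence (Geach) condition: \forall x \forall y \forall z ((x R^2 y \wedge xRz) \to \exists w (y = w \wedge z R^2 w)).
(a): fails — w2R²w2, w2Rw0 but no w with w2=w and w0R²w.
(b): fails — aR²a, aRc but no w with a=w and cR²w.
(c): fails — uR²u, uRw but no t with u=t and wR²t.
(d): holds.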